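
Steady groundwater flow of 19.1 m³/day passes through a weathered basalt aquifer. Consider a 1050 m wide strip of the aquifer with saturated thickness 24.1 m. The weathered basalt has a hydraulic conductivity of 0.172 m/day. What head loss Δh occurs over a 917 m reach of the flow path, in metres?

Cross-sectional area A = 1050 × 24.1 = 25305 m².
From Q = K·A·i, i = Q / (K·A) = 19.1 / (0.1720 × 25305) = 0.004388.
Head loss Δh = i · L = 0.004388 × 917 = 4.024 m.

4.02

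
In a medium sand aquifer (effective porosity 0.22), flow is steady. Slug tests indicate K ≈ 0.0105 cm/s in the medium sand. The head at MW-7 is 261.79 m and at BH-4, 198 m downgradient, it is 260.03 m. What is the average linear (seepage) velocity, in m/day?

Convert K: 0.0105 cm/s × 864 = 9.072 m/day.
Hydraulic gradient i = (261.79 − 260.03) / 198 = 1.76 / 198 = 0.008889.
Darcy flux q = K · i = 9.072 × 0.008889 = 0.08064 m/day.
Seepage velocity v = q / n_e = 0.08064 / 0.22 = 0.3665 m/day.

0.367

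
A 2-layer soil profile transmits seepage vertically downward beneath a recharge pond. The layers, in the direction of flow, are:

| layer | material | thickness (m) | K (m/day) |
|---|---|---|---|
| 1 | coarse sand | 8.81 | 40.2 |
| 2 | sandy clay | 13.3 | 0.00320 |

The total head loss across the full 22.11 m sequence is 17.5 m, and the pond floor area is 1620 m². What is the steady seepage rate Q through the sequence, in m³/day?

Flow is perpendicular to layering, so the layers act in series and the equivalent K is the thickness-weighted harmonic mean.
Total thickness L = 8.81 + 13.3 = 22.11 m.
Σ(b_i/K_i) = 8.81/40.2 + 13.3/0.00320 = 4156 d.
K_eq = L / Σ(b_i/K_i) = 22.11 / 4156 = 0.005319 m/day.
Q = K_eq · A · (Δh/L) = 0.005319 × 1620 × (17.5/22.11) = 6.821 m³/day.

6.82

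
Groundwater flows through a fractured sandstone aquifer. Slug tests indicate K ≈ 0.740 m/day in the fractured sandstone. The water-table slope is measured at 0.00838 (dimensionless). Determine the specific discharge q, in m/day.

Hydraulic gradient i = 0.00838.
Specific discharge q = K · i = 0.7400 × 0.008380 = 0.006201 m/day.

0.00620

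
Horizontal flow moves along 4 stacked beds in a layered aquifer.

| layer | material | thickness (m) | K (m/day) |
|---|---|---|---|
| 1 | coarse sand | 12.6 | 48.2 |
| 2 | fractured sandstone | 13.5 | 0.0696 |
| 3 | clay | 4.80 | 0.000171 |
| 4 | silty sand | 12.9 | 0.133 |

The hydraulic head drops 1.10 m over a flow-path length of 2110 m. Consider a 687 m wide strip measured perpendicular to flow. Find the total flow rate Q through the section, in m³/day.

218

Flow is parallel to layering, so each bed carries its own Darcy discharge and the transmissivities add.
Σ(K_i·b_i) = 48.2×12.6 + 0.0696×13.5 + 0.000171×4.80 + 0.133×12.9 = 610.0 m²/day.
Hydraulic gradient i = Δh / L = 1.10 / 2110 = 0.0005213.
Q = Σ(K_i·b_i) · W · i = 610.0 × 687 × 0.0005213 = 218.5 m³/day.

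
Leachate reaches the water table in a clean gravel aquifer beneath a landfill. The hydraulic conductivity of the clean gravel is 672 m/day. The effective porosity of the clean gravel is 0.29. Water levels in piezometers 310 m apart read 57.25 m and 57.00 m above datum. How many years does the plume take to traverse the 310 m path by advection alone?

0.454

Hydraulic gradient i = (57.25 − 57.00) / 310 = 0.25 / 310 = 0.0008065.
Darcy flux q = K · i = 672.0 × 0.0008065 = 0.5419 m/day.
Seepage velocity v = q / n_e = 0.5419 / 0.29 = 1.869 m/day.
Travel time t = L / v = 310 / 1.869 = 165.9 days = 0.4542 years.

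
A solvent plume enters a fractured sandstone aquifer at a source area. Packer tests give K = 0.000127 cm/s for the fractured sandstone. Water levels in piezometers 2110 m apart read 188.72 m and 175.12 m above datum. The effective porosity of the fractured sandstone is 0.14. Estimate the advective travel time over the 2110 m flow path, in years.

1140

Convert K: 0.000127 cm/s × 864 = 0.1097 m/day.
Hydraulic gradient i = (188.72 − 175.12) / 2110 = 13.6 / 2110 = 0.006445.
Darcy flux q = K · i = 0.1097 × 0.006445 = 0.0007073 m/day.
Seepage velocity v = q / n_e = 0.0007073 / 0.14 = 0.005052 m/day.
Travel time t = L / v = 2110 / 0.005052 = 4.177e+05 days = 1144 years.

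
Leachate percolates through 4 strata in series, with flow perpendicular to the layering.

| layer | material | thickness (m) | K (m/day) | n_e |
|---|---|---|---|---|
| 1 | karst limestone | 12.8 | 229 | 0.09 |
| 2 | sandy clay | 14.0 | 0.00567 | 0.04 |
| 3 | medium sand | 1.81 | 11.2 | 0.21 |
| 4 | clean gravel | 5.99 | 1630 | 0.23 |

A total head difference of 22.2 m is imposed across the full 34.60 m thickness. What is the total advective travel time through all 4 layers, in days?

386

With flow normal to the layers, continuity requires the same specific discharge q through every layer.
Σ(b_i/K_i) = 12.8/229 + 14.0/0.00567 + 1.81/11.2 + 5.99/1630 = 2469 d.
q = Δh / Σ(b_i/K_i) = 22.2 / 2469 = 0.008990 m/day.
In each layer the seepage velocity is v_i = q/n_i, so the layer transit time is t_i = b_i·n_i / q:
  layer 1 (karst limestone): t_1 = 12.8 × 0.09 / 0.008990 = 128.1 d
  layer 2 (sandy clay): t_2 = 14.0 × 0.04 / 0.008990 = 62.29 d
  layer 3 (medium sand): t_3 = 1.81 × 0.21 / 0.008990 = 42.28 d
  layer 4 (clean gravel): t_4 = 5.99 × 0.23 / 0.008990 = 153.2 d
Total t = Σ t_i = 386.0 days.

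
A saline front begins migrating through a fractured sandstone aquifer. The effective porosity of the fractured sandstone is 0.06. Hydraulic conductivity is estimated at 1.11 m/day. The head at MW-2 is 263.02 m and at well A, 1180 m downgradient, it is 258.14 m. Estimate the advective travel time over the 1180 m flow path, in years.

Hydraulic gradient i = (263.02 − 258.14) / 1180 = 4.88 / 1180 = 0.004136.
Darcy flux q = K · i = 1.110 × 0.004136 = 0.004591 m/day.
Seepage velocity v = q / n_e = 0.004591 / 0.06 = 0.07651 m/day.
Travel time t = L / v = 1180 / 0.07651 = 15423 days = 42.23 years.

42.2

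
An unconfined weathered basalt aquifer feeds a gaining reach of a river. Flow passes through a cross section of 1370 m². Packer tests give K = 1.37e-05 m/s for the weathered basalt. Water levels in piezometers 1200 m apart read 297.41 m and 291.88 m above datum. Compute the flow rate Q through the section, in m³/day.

Convert K: 1.37e-05 m/s × 86400 = 1.184 m/day.
Hydraulic gradient i = (297.41 − 291.88) / 1200 = 5.53 / 1200 = 0.004608.
Darcy's law: Q = K · A · i = 1.184 × 1370 × 0.004608 = 7.473 m³/day.

7.47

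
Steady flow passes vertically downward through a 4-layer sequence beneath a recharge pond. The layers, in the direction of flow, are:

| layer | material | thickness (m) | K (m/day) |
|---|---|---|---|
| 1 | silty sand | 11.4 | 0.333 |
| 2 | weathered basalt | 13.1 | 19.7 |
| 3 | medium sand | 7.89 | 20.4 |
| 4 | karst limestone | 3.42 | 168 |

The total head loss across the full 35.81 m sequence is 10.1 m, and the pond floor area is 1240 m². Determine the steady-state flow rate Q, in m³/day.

Flow is perpendicular to layering, so the layers act in series and the equivalent K is the thickness-weighted harmonic mean.
Total thickness L = 11.4 + 13.1 + 7.89 + 3.42 = 35.81 m.
Σ(b_i/K_i) = 11.4/0.333 + 13.1/19.7 + 7.89/20.4 + 3.42/168 = 35.31 d.
K_eq = L / Σ(b_i/K_i) = 35.81 / 35.31 = 1.014 m/day.
Q = K_eq · A · (Δh/L) = 1.014 × 1240 × (10.1/35.81) = 354.7 m³/day.

355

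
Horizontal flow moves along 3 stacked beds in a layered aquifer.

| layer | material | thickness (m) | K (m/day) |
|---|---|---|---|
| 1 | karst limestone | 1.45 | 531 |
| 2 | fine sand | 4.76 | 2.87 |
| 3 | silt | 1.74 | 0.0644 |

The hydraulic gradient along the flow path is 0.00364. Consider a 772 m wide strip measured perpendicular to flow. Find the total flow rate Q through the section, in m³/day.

2200

Flow is parallel to layering, so each bed carries its own Darcy discharge and the transmissivities add.
Σ(K_i·b_i) = 531×1.45 + 2.87×4.76 + 0.0644×1.74 = 783.7 m²/day.
Hydraulic gradient i = 0.00364.
Q = Σ(K_i·b_i) · W · i = 783.7 × 772 × 0.003640 = 2202 m³/day.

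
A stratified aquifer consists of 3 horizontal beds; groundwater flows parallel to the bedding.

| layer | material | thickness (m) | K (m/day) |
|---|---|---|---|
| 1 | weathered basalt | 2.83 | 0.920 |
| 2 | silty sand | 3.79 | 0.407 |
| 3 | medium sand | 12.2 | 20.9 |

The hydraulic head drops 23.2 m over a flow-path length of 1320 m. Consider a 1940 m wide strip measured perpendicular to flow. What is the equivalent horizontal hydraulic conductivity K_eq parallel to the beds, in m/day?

Flow is parallel to layering, so each bed carries its own Darcy discharge and the transmissivities add.
Σ(K_i·b_i) = 0.920×2.83 + 0.407×3.79 + 20.9×12.2 = 259.1 m²/day.
Total thickness b = 18.82 m, so K_eq = Σ(K_i·b_i)/b = 13.77 m/day.

13.8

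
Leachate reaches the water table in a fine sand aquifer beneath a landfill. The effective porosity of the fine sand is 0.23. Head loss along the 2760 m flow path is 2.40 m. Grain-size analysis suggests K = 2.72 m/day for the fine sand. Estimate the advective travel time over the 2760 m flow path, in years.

Hydraulic gradient i = Δh / L = 2.40 / 2760 = 0.0008696.
Darcy flux q = K · i = 2.720 × 0.0008696 = 0.002365 m/day.
Seepage velocity v = q / n_e = 0.002365 / 0.23 = 0.01028 m/day.
Travel time t = L / v = 2760 / 0.01028 = 2.684e+05 days = 734.8 years.

735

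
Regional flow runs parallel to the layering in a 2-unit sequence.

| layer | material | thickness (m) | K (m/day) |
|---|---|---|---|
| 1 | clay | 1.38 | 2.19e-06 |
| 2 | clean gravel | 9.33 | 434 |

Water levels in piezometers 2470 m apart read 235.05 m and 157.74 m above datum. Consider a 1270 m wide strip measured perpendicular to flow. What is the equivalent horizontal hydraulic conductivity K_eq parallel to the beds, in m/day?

378

Flow is parallel to layering, so each bed carries its own Darcy discharge and the transmissivities add.
Σ(K_i·b_i) = 2.19e-06×1.38 + 434×9.33 = 4049 m²/day.
Total thickness b = 10.71 m, so K_eq = Σ(K_i·b_i)/b = 378.1 m/day.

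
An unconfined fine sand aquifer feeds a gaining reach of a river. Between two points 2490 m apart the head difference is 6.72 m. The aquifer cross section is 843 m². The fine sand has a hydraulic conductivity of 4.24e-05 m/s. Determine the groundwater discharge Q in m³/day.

8.33

Convert K: 4.24e-05 m/s × 86400 = 3.663 m/day.
Hydraulic gradient i = Δh / L = 6.72 / 2490 = 0.002699.
Darcy's law: Q = K · A · i = 3.663 × 843.0 × 0.002699 = 8.334 m³/day.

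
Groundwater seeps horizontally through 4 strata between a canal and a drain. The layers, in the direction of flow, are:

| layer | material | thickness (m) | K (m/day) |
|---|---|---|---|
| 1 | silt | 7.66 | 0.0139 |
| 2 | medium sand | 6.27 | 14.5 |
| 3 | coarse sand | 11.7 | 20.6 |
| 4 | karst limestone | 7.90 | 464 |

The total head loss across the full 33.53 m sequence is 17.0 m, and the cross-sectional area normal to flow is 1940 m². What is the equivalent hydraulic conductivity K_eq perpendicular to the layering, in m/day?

0.0607

Flow is perpendicular to layering, so the layers act in series and the equivalent K is the thickness-weighted harmonic mean.
Total thickness L = 7.66 + 6.27 + 11.7 + 7.90 = 33.53 m.
Σ(b_i/K_i) = 7.66/0.0139 + 6.27/14.5 + 11.7/20.6 + 7.90/464 = 552.1 d.
K_eq = L / Σ(b_i/K_i) = 33.53 / 552.1 = 0.06073 m/day.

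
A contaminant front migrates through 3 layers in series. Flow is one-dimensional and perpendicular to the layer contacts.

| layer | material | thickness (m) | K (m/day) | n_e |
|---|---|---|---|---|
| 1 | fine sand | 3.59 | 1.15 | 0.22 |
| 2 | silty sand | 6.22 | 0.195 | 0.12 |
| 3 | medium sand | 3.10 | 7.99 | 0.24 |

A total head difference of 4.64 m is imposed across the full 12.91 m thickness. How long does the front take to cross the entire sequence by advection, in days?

With flow normal to the layers, continuity requires the same specific discharge q through every layer.
Σ(b_i/K_i) = 3.59/1.15 + 6.22/0.195 + 3.10/7.99 = 35.41 d.
q = Δh / Σ(b_i/K_i) = 4.64 / 35.41 = 0.1310 m/day.
In each layer the seepage velocity is v_i = q/n_i, so the layer transit time is t_i = b_i·n_i / q:
  layer 1 (fine sand): t_1 = 3.59 × 0.22 / 0.1310 = 6.027 d
  layer 2 (silty sand): t_2 = 6.22 × 0.12 / 0.1310 = 5.696 d
  layer 3 (medium sand): t_3 = 3.10 × 0.24 / 0.1310 = 5.677 d
Total t = Σ t_i = 17.40 days.

17.4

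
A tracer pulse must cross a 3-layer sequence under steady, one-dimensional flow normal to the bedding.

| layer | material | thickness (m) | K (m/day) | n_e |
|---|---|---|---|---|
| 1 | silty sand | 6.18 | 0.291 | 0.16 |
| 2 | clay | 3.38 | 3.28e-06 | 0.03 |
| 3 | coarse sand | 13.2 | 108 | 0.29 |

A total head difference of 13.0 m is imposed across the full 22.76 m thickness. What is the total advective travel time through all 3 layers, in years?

1070

With flow normal to the layers, continuity requires the same specific discharge q through every layer.
Σ(b_i/K_i) = 6.18/0.291 + 3.38/3.28e-06 + 13.2/108 = 1.031e+06 d.
q = Δh / Σ(b_i/K_i) = 13.0 / 1.031e+06 = 1.262e-05 m/day.
In each layer the seepage velocity is v_i = q/n_i, so the layer transit time is t_i = b_i·n_i / q:
  layer 1 (silty sand): t_1 = 6.18 × 0.16 / 1.262e-05 = 78382 d
  layer 2 (clay): t_2 = 3.38 × 0.03 / 1.262e-05 = 8038 d
  layer 3 (coarse sand): t_3 = 13.2 × 0.29 / 1.262e-05 = 3.034e+05 d
Total t = Σ t_i = 3.899e+05 days = 1067 years.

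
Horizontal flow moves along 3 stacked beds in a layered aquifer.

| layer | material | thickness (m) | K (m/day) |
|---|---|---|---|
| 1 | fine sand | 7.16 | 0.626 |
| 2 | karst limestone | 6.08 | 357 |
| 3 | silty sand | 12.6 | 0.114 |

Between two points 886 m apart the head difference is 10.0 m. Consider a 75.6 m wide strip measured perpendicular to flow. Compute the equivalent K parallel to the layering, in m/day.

Flow is parallel to layering, so each bed carries its own Darcy discharge and the transmissivities add.
Σ(K_i·b_i) = 0.626×7.16 + 357×6.08 + 0.114×12.6 = 2176 m²/day.
Total thickness b = 25.84 m, so K_eq = Σ(K_i·b_i)/b = 84.23 m/day.

84.2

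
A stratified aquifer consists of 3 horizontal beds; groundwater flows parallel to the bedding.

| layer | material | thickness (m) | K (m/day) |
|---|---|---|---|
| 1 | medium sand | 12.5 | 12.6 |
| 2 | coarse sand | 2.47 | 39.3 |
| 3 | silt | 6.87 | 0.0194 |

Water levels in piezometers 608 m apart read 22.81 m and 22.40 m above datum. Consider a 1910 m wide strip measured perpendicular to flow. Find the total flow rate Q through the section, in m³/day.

328

Flow is parallel to layering, so each bed carries its own Darcy discharge and the transmissivities add.
Σ(K_i·b_i) = 12.6×12.5 + 39.3×2.47 + 0.0194×6.87 = 254.7 m²/day.
Hydraulic gradient i = (22.81 − 22.40) / 608 = 0.41 / 608 = 0.0006743.
Q = Σ(K_i·b_i) · W · i = 254.7 × 1910 × 0.0006743 = 328.1 m³/day.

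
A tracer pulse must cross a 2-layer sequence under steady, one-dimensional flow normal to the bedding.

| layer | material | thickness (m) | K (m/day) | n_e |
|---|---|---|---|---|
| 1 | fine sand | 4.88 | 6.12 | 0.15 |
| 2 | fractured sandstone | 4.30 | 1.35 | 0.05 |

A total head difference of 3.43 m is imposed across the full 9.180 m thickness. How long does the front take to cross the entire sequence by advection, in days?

1.10

With flow normal to the layers, continuity requires the same specific discharge q through every layer.
Σ(b_i/K_i) = 4.88/6.12 + 4.30/1.35 = 3.983 d.
q = Δh / Σ(b_i/K_i) = 3.43 / 3.983 = 0.8613 m/day.
In each layer the seepage velocity is v_i = q/n_i, so the layer transit time is t_i = b_i·n_i / q:
  layer 1 (fine sand): t_1 = 4.88 × 0.15 / 0.8613 = 0.8499 d
  layer 2 (fractured sandstone): t_2 = 4.30 × 0.05 / 0.8613 = 0.2496 d
Total t = Σ t_i = 1.100 days.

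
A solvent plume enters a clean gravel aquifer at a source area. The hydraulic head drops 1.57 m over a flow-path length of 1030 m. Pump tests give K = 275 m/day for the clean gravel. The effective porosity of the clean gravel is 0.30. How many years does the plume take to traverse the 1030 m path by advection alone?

Hydraulic gradient i = Δh / L = 1.57 / 1030 = 0.001524.
Darcy flux q = K · i = 275.0 × 0.001524 = 0.4192 m/day.
Seepage velocity v = q / n_e = 0.4192 / 0.30 = 1.397 m/day.
Travel time t = L / v = 1030 / 1.397 = 737.2 days = 2.018 years.

2.02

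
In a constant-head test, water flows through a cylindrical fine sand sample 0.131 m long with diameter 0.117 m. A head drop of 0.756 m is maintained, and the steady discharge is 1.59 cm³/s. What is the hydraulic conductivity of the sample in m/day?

Cross-sectional area A = π·(d/2)² = π × (0.117/2)² = 0.01075 m².
Convert discharge: 1.59 cm³/s = 1.590e-06 m³/s.
Darcy's law rearranged: K = Q·L / (A·Δh) = 1.590e-06 × 0.131 / (0.01075 × 0.756) = 2.563e-05 m/s = 2.214 m/day.

2.21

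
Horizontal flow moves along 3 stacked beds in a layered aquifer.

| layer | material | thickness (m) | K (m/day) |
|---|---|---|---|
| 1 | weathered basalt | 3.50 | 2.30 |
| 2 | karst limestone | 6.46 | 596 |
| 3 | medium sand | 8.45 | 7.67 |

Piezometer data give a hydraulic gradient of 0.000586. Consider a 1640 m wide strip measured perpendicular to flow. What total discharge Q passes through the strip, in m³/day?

Flow is parallel to layering, so each bed carries its own Darcy discharge and the transmissivities add.
Σ(K_i·b_i) = 2.30×3.50 + 596×6.46 + 7.67×8.45 = 3923 m²/day.
Hydraulic gradient i = 0.000586.
Q = Σ(K_i·b_i) · W · i = 3923 × 1640 × 0.0005860 = 3770 m³/day.

3770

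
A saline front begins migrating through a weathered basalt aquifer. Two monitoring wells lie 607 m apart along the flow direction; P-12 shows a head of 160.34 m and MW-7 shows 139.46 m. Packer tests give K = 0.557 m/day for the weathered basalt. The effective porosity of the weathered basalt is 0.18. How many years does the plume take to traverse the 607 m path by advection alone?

Hydraulic gradient i = (160.34 − 139.46) / 607 = 20.88 / 607 = 0.03440.
Darcy flux q = K · i = 0.5570 × 0.03440 = 0.01916 m/day.
Seepage velocity v = q / n_e = 0.01916 / 0.18 = 0.1064 m/day.
Travel time t = L / v = 607 / 0.1064 = 5702 days = 15.61 years.

15.6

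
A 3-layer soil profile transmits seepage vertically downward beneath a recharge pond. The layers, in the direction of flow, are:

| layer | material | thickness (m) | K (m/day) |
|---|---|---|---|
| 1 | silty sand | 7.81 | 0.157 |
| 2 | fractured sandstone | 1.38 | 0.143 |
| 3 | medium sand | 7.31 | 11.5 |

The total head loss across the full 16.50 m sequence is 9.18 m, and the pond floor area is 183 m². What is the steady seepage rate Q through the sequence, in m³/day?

28.0

Flow is perpendicular to layering, so the layers act in series and the equivalent K is the thickness-weighted harmonic mean.
Total thickness L = 7.81 + 1.38 + 7.31 = 16.50 m.
Σ(b_i/K_i) = 7.81/0.157 + 1.38/0.143 + 7.31/11.5 = 60.03 d.
K_eq = L / Σ(b_i/K_i) = 16.50 / 60.03 = 0.2749 m/day.
Q = K_eq · A · (Δh/L) = 0.2749 × 183 × (9.18/16.50) = 27.98 m³/day.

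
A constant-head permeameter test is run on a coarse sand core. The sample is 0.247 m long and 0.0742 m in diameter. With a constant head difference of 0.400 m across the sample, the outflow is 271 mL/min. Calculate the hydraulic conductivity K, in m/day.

55.7

Cross-sectional area A = π·(d/2)² = π × (0.0742/2)² = 0.004324 m².
Convert discharge: 271 mL/min = 4.517e-06 m³/s.
Darcy's law rearranged: K = Q·L / (A·Δh) = 4.517e-06 × 0.247 / (0.004324 × 0.400) = 0.0006450 m/s = 55.73 m/day.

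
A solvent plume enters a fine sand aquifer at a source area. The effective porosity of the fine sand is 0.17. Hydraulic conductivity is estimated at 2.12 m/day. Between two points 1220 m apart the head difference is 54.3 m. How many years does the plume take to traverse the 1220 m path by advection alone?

Hydraulic gradient i = Δh / L = 54.3 / 1220 = 0.04451.
Darcy flux q = K · i = 2.120 × 0.04451 = 0.09436 m/day.
Seepage velocity v = q / n_e = 0.09436 / 0.17 = 0.5550 m/day.
Travel time t = L / v = 1220 / 0.5550 = 2198 days = 6.018 years.

6.02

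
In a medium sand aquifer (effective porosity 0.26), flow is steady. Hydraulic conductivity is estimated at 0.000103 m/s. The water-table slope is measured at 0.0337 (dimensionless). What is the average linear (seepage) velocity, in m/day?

1.15

Convert K: 0.000103 m/s × 86400 = 8.899 m/day.
Hydraulic gradient i = 0.0337.
Darcy flux q = K · i = 8.899 × 0.03370 = 0.2999 m/day.
Seepage velocity v = q / n_e = 0.2999 / 0.26 = 1.153 m/day.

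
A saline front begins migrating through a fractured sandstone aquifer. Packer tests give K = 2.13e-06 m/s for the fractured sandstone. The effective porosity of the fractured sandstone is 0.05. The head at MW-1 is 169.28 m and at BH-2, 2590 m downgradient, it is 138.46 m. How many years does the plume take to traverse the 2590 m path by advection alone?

162

Convert K: 2.13e-06 m/s × 86400 = 0.1840 m/day.
Hydraulic gradient i = (169.28 − 138.46) / 2590 = 30.82 / 2590 = 0.01190.
Darcy flux q = K · i = 0.1840 × 0.01190 = 0.002190 m/day.
Seepage velocity v = q / n_e = 0.002190 / 0.05 = 0.04380 m/day.
Travel time t = L / v = 2590 / 0.04380 = 59135 days = 161.9 years.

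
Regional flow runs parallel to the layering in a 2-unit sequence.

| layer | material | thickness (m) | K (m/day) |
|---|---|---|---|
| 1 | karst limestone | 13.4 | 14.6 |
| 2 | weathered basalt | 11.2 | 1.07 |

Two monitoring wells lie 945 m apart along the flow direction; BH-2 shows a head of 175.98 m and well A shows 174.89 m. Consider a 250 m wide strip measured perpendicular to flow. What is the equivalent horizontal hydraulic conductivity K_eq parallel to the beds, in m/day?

Flow is parallel to layering, so each bed carries its own Darcy discharge and the transmissivities add.
Σ(K_i·b_i) = 14.6×13.4 + 1.07×11.2 = 207.6 m²/day.
Total thickness b = 24.60 m, so K_eq = Σ(K_i·b_i)/b = 8.440 m/day.

8.44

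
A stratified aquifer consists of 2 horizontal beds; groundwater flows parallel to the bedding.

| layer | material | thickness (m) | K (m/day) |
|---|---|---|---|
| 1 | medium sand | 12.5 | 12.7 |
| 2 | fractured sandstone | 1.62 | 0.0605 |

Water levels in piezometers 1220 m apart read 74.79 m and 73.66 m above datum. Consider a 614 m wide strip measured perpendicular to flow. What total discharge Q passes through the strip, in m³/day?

Flow is parallel to layering, so each bed carries its own Darcy discharge and the transmissivities add.
Σ(K_i·b_i) = 12.7×12.5 + 0.0605×1.62 = 158.8 m²/day.
Hydraulic gradient i = (74.79 − 73.66) / 1220 = 1.13 / 1220 = 0.0009262.
Q = Σ(K_i·b_i) · W · i = 158.8 × 614 × 0.0009262 = 90.34 m³/day.

90.3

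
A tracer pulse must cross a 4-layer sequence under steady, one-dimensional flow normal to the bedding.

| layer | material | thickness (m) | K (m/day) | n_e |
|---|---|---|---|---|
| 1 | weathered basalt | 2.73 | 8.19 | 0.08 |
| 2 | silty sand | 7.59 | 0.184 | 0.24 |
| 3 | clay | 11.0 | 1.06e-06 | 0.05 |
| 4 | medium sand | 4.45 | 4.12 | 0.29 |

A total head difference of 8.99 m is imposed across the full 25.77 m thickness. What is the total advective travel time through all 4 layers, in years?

With flow normal to the layers, continuity requires the same specific discharge q through every layer.
Σ(b_i/K_i) = 2.73/8.19 + 7.59/0.184 + 11.0/1.06e-06 + 4.45/4.12 = 1.038e+07 d.
q = Δh / Σ(b_i/K_i) = 8.99 / 1.038e+07 = 8.663e-07 m/day.
In each layer the seepage velocity is v_i = q/n_i, so the layer transit time is t_i = b_i·n_i / q:
  layer 1 (weathered basalt): t_1 = 2.73 × 0.08 / 8.663e-07 = 2.521e+05 d
  layer 2 (silty sand): t_2 = 7.59 × 0.24 / 8.663e-07 = 2.103e+06 d
  layer 3 (clay): t_3 = 11.0 × 0.05 / 8.663e-07 = 6.349e+05 d
  layer 4 (medium sand): t_4 = 4.45 × 0.29 / 8.663e-07 = 1.490e+06 d
Total t = Σ t_i = 4.479e+06 days = 12264 years.

12300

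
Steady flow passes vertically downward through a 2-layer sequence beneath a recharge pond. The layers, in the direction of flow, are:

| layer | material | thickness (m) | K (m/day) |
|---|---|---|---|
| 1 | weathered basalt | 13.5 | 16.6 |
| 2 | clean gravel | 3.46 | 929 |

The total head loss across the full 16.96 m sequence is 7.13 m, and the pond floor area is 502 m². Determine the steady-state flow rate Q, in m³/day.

Flow is perpendicular to layering, so the layers act in series and the equivalent K is the thickness-weighted harmonic mean.
Total thickness L = 13.5 + 3.46 = 16.96 m.
Σ(b_i/K_i) = 13.5/16.6 + 3.46/929 = 0.8170 d.
K_eq = L / Σ(b_i/K_i) = 16.96 / 0.8170 = 20.76 m/day.
Q = K_eq · A · (Δh/L) = 20.76 × 502 × (7.13/16.96) = 4381 m³/day.

4380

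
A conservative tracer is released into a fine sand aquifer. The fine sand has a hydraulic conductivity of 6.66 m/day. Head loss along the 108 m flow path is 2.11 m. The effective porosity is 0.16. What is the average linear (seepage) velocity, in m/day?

Hydraulic gradient i = Δh / L = 2.11 / 108 = 0.01954.
Darcy flux q = K · i = 6.660 × 0.01954 = 0.1301 m/day.
Seepage velocity v = q / n_e = 0.1301 / 0.16 = 0.8132 m/day.

0.813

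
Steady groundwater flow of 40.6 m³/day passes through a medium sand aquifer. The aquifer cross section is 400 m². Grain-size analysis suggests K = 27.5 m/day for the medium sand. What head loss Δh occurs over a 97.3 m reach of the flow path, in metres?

From Q = K·A·i, i = Q / (K·A) = 40.6 / (27.50 × 400.0) = 0.003691.
Head loss Δh = i · L = 0.003691 × 97.3 = 0.3591 m.

0.359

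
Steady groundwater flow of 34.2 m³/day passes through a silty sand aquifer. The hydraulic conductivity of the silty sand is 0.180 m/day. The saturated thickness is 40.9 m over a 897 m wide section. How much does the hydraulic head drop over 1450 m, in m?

7.51

Cross-sectional area A = 897 × 40.9 = 36687 m².
From Q = K·A·i, i = Q / (K·A) = 34.2 / (0.1800 × 36687) = 0.005179.
Head loss Δh = i · L = 0.005179 × 1450 = 7.509 m.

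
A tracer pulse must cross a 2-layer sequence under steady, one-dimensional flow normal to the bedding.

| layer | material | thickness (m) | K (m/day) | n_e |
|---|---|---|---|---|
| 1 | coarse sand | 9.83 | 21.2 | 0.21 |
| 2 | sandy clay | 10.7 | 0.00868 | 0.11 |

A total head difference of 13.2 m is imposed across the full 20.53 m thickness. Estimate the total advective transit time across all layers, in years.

With flow normal to the layers, continuity requires the same specific discharge q through every layer.
Σ(b_i/K_i) = 9.83/21.2 + 10.7/0.00868 = 1233 d.
q = Δh / Σ(b_i/K_i) = 13.2 / 1233 = 0.01070 m/day.
In each layer the seepage velocity is v_i = q/n_i, so the layer transit time is t_i = b_i·n_i / q:
  layer 1 (coarse sand): t_1 = 9.83 × 0.21 / 0.01070 = 192.9 d
  layer 2 (sandy clay): t_2 = 10.7 × 0.11 / 0.01070 = 110.0 d
Total t = Σ t_i = 302.8 days = 0.8291 years.

0.829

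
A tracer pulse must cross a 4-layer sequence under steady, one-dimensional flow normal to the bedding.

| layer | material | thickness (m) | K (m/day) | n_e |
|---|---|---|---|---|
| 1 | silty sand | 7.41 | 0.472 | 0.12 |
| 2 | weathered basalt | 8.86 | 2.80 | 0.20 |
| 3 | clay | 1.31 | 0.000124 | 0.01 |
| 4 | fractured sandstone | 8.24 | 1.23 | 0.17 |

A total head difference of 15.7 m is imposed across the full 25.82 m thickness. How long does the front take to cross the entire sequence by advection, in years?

With flow normal to the layers, continuity requires the same specific discharge q through every layer.
Σ(b_i/K_i) = 7.41/0.472 + 8.86/2.80 + 1.31/0.000124 + 8.24/1.23 = 10590 d.
q = Δh / Σ(b_i/K_i) = 15.7 / 10590 = 0.001483 m/day.
In each layer the seepage velocity is v_i = q/n_i, so the layer transit time is t_i = b_i·n_i / q:
  layer 1 (silty sand): t_1 = 7.41 × 0.12 / 0.001483 = 599.8 d
  layer 2 (weathered basalt): t_2 = 8.86 × 0.20 / 0.001483 = 1195 d
  layer 3 (clay): t_3 = 1.31 × 0.01 / 0.001483 = 8.836 d
  layer 4 (fractured sandstone): t_4 = 8.24 × 0.17 / 0.001483 = 944.9 d
Total t = Σ t_i = 2749 days = 7.526 years.

7.53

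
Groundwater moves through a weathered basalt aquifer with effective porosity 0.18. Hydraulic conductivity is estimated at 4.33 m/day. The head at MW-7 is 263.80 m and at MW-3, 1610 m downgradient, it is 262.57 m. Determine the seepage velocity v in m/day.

Hydraulic gradient i = (263.80 − 262.57) / 1610 = 1.23 / 1610 = 0.0007640.
Darcy flux q = K · i = 4.330 × 0.0007640 = 0.003308 m/day.
Seepage velocity v = q / n_e = 0.003308 / 0.18 = 0.01838 m/day.

0.0184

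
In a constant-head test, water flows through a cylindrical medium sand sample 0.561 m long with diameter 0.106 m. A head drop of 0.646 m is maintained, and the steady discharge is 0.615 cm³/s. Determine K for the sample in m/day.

Cross-sectional area A = π·(d/2)² = π × (0.106/2)² = 0.008825 m².
Convert discharge: 0.615 cm³/s = 6.150e-07 m³/s.
Darcy's law rearranged: K = Q·L / (A·Δh) = 6.150e-07 × 0.561 / (0.008825 × 0.646) = 6.052e-05 m/s = 5.229 m/day.

5.23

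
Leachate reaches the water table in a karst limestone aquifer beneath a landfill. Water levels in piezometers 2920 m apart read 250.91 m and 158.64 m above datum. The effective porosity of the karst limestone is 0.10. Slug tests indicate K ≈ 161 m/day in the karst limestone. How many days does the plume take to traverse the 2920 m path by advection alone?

57.4

Hydraulic gradient i = (250.91 − 158.64) / 2920 = 92.27 / 2920 = 0.03160.
Darcy flux q = K · i = 161.0 × 0.03160 = 5.087 m/day.
Seepage velocity v = q / n_e = 5.087 / 0.10 = 50.87 m/day.
Travel time t = L / v = 2920 / 50.87 = 57.40 days.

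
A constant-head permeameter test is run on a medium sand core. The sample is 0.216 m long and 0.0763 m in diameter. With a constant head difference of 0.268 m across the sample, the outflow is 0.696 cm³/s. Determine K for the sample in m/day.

Cross-sectional area A = π·(d/2)² = π × (0.0763/2)² = 0.004572 m².
Convert discharge: 0.696 cm³/s = 6.960e-07 m³/s.
Darcy's law rearranged: K = Q·L / (A·Δh) = 6.960e-07 × 0.216 / (0.004572 × 0.268) = 0.0001227 m/s = 10.60 m/day.

10.6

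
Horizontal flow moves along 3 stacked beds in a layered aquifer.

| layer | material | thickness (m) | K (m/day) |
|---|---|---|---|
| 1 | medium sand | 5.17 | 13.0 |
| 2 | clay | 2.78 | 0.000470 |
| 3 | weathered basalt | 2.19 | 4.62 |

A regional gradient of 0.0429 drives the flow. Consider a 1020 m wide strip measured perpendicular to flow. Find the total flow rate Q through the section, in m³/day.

Flow is parallel to layering, so each bed carries its own Darcy discharge and the transmissivities add.
Σ(K_i·b_i) = 13.0×5.17 + 0.000470×2.78 + 4.62×2.19 = 77.33 m²/day.
Hydraulic gradient i = 0.0429.
Q = Σ(K_i·b_i) · W · i = 77.33 × 1020 × 0.04290 = 3384 m³/day.

3380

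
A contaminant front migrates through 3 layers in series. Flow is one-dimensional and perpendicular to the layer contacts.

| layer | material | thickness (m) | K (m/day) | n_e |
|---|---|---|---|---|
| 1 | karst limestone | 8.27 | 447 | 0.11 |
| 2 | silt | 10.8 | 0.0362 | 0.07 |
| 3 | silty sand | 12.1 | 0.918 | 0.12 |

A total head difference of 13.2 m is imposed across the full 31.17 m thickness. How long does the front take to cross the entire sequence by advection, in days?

With flow normal to the layers, continuity requires the same specific discharge q through every layer.
Σ(b_i/K_i) = 8.27/447 + 10.8/0.0362 + 12.1/0.918 = 311.5 d.
q = Δh / Σ(b_i/K_i) = 13.2 / 311.5 = 0.04237 m/day.
In each layer the seepage velocity is v_i = q/n_i, so the layer transit time is t_i = b_i·n_i / q:
  layer 1 (karst limestone): t_1 = 8.27 × 0.11 / 0.04237 = 21.47 d
  layer 2 (silt): t_2 = 10.8 × 0.07 / 0.04237 = 17.84 d
  layer 3 (silty sand): t_3 = 12.1 × 0.12 / 0.04237 = 34.27 d
Total t = Σ t_i = 73.58 days.

73.6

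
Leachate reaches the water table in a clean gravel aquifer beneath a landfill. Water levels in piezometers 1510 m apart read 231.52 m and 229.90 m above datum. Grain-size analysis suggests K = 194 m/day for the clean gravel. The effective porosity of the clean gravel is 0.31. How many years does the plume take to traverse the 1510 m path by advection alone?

Hydraulic gradient i = (231.52 − 229.90) / 1510 = 1.62 / 1510 = 0.001073.
Darcy flux q = K · i = 194.0 × 0.001073 = 0.2081 m/day.
Seepage velocity v = q / n_e = 0.2081 / 0.31 = 0.6714 m/day.
Travel time t = L / v = 1510 / 0.6714 = 2249 days = 6.158 years.

6.16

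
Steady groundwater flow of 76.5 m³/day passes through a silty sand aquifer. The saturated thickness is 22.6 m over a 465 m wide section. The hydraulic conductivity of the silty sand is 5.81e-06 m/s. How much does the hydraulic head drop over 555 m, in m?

8.05

Convert K: 5.81e-06 m/s × 86400 = 0.5020 m/day.
Cross-sectional area A = 465 × 22.6 = 10509 m².
From Q = K·A·i, i = Q / (K·A) = 76.5 / (0.5020 × 10509) = 0.01450.
Head loss Δh = i · L = 0.01450 × 555 = 8.048 m.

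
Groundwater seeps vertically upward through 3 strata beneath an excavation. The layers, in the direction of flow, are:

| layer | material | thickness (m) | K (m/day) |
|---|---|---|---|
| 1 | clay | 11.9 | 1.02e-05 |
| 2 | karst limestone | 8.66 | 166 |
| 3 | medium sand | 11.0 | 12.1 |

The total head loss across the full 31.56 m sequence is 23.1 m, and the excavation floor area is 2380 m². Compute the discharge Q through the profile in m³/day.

Flow is perpendicular to layering, so the layers act in series and the equivalent K is the thickness-weighted harmonic mean.
Total thickness L = 11.9 + 8.66 + 11.0 = 31.56 m.
Σ(b_i/K_i) = 11.9/1.02e-05 + 8.66/166 + 11.0/12.1 = 1.167e+06 d.
K_eq = L / Σ(b_i/K_i) = 31.56 / 1.167e+06 = 2.705e-05 m/day.
Q = K_eq · A · (Δh/L) = 2.705e-05 × 2380 × (23.1/31.56) = 0.04712 m³/day.

0.0471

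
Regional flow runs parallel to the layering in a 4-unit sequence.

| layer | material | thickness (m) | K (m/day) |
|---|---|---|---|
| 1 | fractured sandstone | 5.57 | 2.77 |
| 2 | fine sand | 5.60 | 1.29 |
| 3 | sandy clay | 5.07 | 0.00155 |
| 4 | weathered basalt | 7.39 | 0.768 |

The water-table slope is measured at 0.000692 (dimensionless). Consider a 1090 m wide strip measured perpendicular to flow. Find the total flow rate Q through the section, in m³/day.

Flow is parallel to layering, so each bed carries its own Darcy discharge and the transmissivities add.
Σ(K_i·b_i) = 2.77×5.57 + 1.29×5.60 + 0.00155×5.07 + 0.768×7.39 = 28.34 m²/day.
Hydraulic gradient i = 0.000692.
Q = Σ(K_i·b_i) · W · i = 28.34 × 1090 × 0.0006920 = 21.37 m³/day.

21.4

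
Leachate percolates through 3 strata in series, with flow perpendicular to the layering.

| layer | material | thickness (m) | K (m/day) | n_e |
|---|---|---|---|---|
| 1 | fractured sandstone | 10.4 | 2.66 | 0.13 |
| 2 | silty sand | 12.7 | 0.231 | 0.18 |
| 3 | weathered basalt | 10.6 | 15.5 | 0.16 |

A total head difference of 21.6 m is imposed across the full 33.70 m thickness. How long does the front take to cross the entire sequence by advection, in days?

14.7

With flow normal to the layers, continuity requires the same specific discharge q through every layer.
Σ(b_i/K_i) = 10.4/2.66 + 12.7/0.231 + 10.6/15.5 = 59.57 d.
q = Δh / Σ(b_i/K_i) = 21.6 / 59.57 = 0.3626 m/day.
In each layer the seepage velocity is v_i = q/n_i, so the layer transit time is t_i = b_i·n_i / q:
  layer 1 (fractured sandstone): t_1 = 10.4 × 0.13 / 0.3626 = 3.729 d
  layer 2 (silty sand): t_2 = 12.7 × 0.18 / 0.3626 = 6.305 d
  layer 3 (weathered basalt): t_3 = 10.6 × 0.16 / 0.3626 = 4.678 d
Total t = Σ t_i = 14.71 days.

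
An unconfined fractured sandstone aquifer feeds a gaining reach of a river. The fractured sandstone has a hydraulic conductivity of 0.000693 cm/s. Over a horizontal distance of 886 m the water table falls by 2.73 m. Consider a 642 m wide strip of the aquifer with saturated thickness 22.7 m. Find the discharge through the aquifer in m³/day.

26.9

Convert K: 0.000693 cm/s × 864 = 0.5988 m/day.
Cross-sectional area A = 642 × 22.7 = 14573 m².
Hydraulic gradient i = Δh / L = 2.73 / 886 = 0.003081.
Darcy's law: Q = K · A · i = 0.5988 × 14573 × 0.003081 = 26.89 m³/day.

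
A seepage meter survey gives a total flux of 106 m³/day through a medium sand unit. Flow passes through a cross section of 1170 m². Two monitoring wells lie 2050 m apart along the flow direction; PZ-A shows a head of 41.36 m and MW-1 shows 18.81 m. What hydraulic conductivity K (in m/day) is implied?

8.24

Hydraulic gradient i = (41.36 − 18.81) / 2050 = 22.55 / 2050 = 0.01100.
From Q = K·A·i, K = Q / (A·i) = 106 / (1170 × 0.01100) = 8.236 m/day.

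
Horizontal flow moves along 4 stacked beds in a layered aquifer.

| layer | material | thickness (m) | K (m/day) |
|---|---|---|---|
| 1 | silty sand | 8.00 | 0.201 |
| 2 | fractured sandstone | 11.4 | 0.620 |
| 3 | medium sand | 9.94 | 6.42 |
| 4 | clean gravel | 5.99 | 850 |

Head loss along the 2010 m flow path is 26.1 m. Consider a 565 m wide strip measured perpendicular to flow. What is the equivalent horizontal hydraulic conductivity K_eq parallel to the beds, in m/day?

146

Flow is parallel to layering, so each bed carries its own Darcy discharge and the transmissivities add.
Σ(K_i·b_i) = 0.201×8.00 + 0.620×11.4 + 6.42×9.94 + 850×5.99 = 5164 m²/day.
Total thickness b = 35.33 m, so K_eq = Σ(K_i·b_i)/b = 146.2 m/day.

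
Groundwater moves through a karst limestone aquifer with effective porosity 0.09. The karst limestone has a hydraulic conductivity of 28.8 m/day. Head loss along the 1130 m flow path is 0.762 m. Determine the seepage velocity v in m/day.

Hydraulic gradient i = Δh / L = 0.762 / 1130 = 0.0006743.
Darcy flux q = K · i = 28.80 × 0.0006743 = 0.01942 m/day.
Seepage velocity v = q / n_e = 0.01942 / 0.09 = 0.2158 m/day.

0.216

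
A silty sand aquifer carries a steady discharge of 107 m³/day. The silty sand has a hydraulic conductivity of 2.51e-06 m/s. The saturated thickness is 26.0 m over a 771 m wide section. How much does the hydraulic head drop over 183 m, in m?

4.50

Convert K: 2.51e-06 m/s × 86400 = 0.2169 m/day.
Cross-sectional area A = 771 × 26.0 = 20046 m².
From Q = K·A·i, i = Q / (K·A) = 107 / (0.2169 × 20046) = 0.02461.
Head loss Δh = i · L = 0.02461 × 183 = 4.504 m.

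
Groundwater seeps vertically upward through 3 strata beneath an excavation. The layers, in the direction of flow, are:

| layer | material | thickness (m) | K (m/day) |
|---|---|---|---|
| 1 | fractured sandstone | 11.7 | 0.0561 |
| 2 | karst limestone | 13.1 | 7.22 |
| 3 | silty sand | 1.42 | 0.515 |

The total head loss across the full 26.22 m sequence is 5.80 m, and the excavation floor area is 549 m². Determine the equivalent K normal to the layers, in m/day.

Flow is perpendicular to layering, so the layers act in series and the equivalent K is the thickness-weighted harmonic mean.
Total thickness L = 11.7 + 13.1 + 1.42 = 26.22 m.
Σ(b_i/K_i) = 11.7/0.0561 + 13.1/7.22 + 1.42/0.515 = 213.1 d.
K_eq = L / Σ(b_i/K_i) = 26.22 / 213.1 = 0.1230 m/day.

0.123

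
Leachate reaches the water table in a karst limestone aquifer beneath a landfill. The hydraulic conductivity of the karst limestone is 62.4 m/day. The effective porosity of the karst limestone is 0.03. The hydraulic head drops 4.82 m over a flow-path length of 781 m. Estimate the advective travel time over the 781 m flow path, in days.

Hydraulic gradient i = Δh / L = 4.82 / 781 = 0.006172.
Darcy flux q = K · i = 62.40 × 0.006172 = 0.3851 m/day.
Seepage velocity v = q / n_e = 0.3851 / 0.03 = 12.84 m/day.
Travel time t = L / v = 781 / 12.84 = 60.84 days.

60.8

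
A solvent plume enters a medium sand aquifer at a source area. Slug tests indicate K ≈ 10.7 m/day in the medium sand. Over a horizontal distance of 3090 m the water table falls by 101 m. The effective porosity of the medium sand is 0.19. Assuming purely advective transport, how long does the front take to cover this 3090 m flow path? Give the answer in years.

Hydraulic gradient i = Δh / L = 101 / 3090 = 0.03269.
Darcy flux q = K · i = 10.70 × 0.03269 = 0.3497 m/day.
Seepage velocity v = q / n_e = 0.3497 / 0.19 = 1.841 m/day.
Travel time t = L / v = 3090 / 1.841 = 1679 days = 4.596 years.

4.60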